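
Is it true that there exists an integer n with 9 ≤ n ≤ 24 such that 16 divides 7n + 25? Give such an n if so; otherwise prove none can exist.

At n = 17 we get 7·17 + 25 = 144, and 144 = 16·9.

n = 17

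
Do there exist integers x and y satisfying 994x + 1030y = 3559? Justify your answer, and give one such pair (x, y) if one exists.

No, no such integers exist.

Any value of 994x + 1030y is a multiple of gcd(994, 1030) = 2.
But 3559 = 2·1779 + 1, so 2 ∤ 3559.
Hence no integers x, y satisfy the equation.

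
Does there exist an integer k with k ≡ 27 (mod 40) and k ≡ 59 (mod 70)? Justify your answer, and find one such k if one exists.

Both moduli are multiples of 10 = gcd(40, 70), so any solution would satisfy k ≡ 27 and k ≡ 59 modulo 10 simultaneously.
These are incompatible: 27 − 59 = -32 is not divisible by 10.
So no integer satisfies both congruences.

No such integer exists.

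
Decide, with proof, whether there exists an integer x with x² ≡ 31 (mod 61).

No such integer exists.

61 is prime, so by Euler's criterion 31 is a square mod 61 iff 31^((61−1)/2) = 31^30 ≡ 1 (mod 61).
Repeated squaring mod 61: 31^2 = 961 ≡ 46; 31^4 ≡ 46² = 2116 ≡ 42; 31^8 ≡ 42² = 1764 ≡ 56; 31^16 ≡ 56² = 3136 ≡ 25.
Since 30 = 16 + 8 + 4 + 2, 31^30 ≡ 25 · 56 · 42 · 46; multiplying out mod 61: 25·56 = 1400 ≡ 58, then 58·42 = 2436 ≡ 57, then 57·46 = 2622 ≡ 60. Thus 31^30 ≡ 60 ≡ −1 (mod 61).
The value −1 means 31 is a non-residue modulo 61, so x² ≡ 31 (mod 61) is impossible.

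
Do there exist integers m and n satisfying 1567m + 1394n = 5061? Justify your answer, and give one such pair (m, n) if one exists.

Since gcd(1567, 1394) = 1, every integer is an integer combination of 1567 and 1394.
Euclidean algorithm: 1567 = 1·1394 + 173, 1394 = 8·173 + 10, 173 = 17·10 + 3, 10 = 3·3 + 1, 3 = 3·1 + 0.
Back-substituting, 1 = 10 − 3·3 = 10 − 3·(173 − 17·10) = −3·173 + 52·10 = −3·173 + 52·(1394 − 8·173) = 52·1394 − 419·173 = 52·1394 − 419·(1567 − 1·1394) = −419·1567 + 471·1394; that is, 1567·(-419) + 1394·471 = 1.
Times 5061: 1567·(-2120559) + 1394·2383731 = 5061, so (-2120559, 2383731) solves it.
Adding 1522·1394 to m and subtracting 1522·1567 from n gives the tidier solution (1109, -1243).
Check: 1567·1109 + 1394·(-1243) = 1737803 − 1732742 = 5061. ✓

m = 1109, n = -1243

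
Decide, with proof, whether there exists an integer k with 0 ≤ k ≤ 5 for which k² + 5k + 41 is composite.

k = 4

At k = 4: 4² + 5·4 + 41 = 77 = 7·11, which is composite.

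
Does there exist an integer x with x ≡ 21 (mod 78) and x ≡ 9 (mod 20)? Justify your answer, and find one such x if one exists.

The moduli are not coprime: gcd(78, 20) = 2. Compatibility requires 2 ∣ (9 − 21) = -12, which holds, so solutions exist.
List candidates x ≡ 21 (mod 78): 21, 99, 177, 255, 333, 411, 489. Modulo 20 these are 1, 19, 17, 15, 13, 11, 9; 489 gives 9 as required.
Indeed 489 ≡ 21 (mod 78) and 489 ≡ 9 (mod 20).

x = 489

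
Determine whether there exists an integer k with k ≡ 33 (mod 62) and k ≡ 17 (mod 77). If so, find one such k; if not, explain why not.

Since 62 and 77 share no common factor, CRT says the pair of congruences has a solution (unique mod 4774).
Write k = 33 + 62t and require 33 + 62t ≡ 17 (mod 77), i.e. 62t ≡ 61 (mod 77).
Since 62·41 = 2542 = 33·77 + 1, the inverse of 62 mod 77 is 41.
Therefore t ≡ 41·61 = 2501 ≡ 37 (mod 77).
Taking t = 37 gives k = 33 + 62·37 = 2327.
Check: 2327 mod 62 = 33, 2327 mod 77 = 17. ✓

k = 2327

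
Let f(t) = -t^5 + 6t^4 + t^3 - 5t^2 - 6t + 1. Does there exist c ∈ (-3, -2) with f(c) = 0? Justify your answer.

f(-3) = 676 and f(-2) = 113, both positive, so a sign-change argument is unavailable; we show f keeps this sign on the whole interval.
Substitute t = -2 − u, where 0 < u < 1 on the interval. Expanding, f(-2 − u) = u^5 + 16u^4 + 87u^3 + 213u^2 + 246u + 113.
The nonzero coefficients here are all positive, so for u > 0 every term is positive (or zero), and the constant term 113 is strictly positive.
Therefore f(t) > 0 throughout (-3, -2), and f has no zero there.

No such root exists.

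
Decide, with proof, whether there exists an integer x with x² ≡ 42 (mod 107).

x = 16 works: 16² = 256, and 256 − 42 = 214 = 2·107.

x = 16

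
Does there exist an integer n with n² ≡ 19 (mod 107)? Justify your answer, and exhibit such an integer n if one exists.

n = 33 works: 33² = 1089, and 1089 − 19 = 1070 = 10·107.

n = 33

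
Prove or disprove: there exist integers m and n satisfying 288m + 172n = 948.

m = 23, n = -33

Since gcd(288, 172) = 4 and 948 = 4·237, Bézout's identity guarantees a solution.
Dividing through by 4 reduces the equation to 72m + 43n = 237.
Run the Euclidean algorithm on 72 and 43: 72 = 1·43 + 29, 43 = 1·29 + 14, 29 = 2·14 + 1, 14 = 14·1 + 0.
Back-substituting, 1 = 29 − 2·14 = 29 − 2·(43 − 1·29) = −2·43 + 3·29 = −2·43 + 3·(72 − 1·43) = 3·72 − 5·43; that is, 72·3 + 43·(-5) = 1.
Scaling by 237 gives the particular solution (m, n) = (711, -1185).
Subtracting 16·43 from m and adding 16·72 to n gives the tidier solution (23, -33).
Check: 288·23 + 172·(-33) = 6624 − 5676 = 948. ✓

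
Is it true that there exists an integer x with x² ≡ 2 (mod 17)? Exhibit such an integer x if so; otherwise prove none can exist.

x = 6

x = 6 works: 6² = 36, and 36 − 2 = 34 = 2·17.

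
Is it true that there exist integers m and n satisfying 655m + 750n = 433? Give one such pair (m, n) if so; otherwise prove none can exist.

There are no such integers.

Any value of 655m + 750n is a multiple of gcd(655, 750) = 5.
But 433 = 5·86 + 3, so 5 ∤ 433.
Hence no integers m, n satisfy the equation.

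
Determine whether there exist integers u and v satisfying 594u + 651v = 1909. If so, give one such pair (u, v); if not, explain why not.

Both 594 and 651 are divisible by gcd(594, 651) = 3, hence so is any combination 594u + 651v.
But 1909 = 3·636 + 1, so 3 ∤ 1909.
Therefore 594u + 651v = 1909 has no solution in integers.

There are no such integers.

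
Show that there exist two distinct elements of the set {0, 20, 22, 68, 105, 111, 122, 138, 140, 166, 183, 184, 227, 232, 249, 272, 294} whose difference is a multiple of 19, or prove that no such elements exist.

No such pair exists.

Two integers differ by a multiple of 19 exactly when they have the same residue mod 19. The residues are 0↦0, 20↦1, 22↦3, 68↦11, 105↦10, 111↦16, 122↦8, 138↦5, 140↦7, 166↦14, 183↦12, 184↦13, 227↦18, 232↦4, 249↦2, 272↦6, 294↦9.
These 17 residues are pairwise different, hence no difference of two elements is divisible by 19.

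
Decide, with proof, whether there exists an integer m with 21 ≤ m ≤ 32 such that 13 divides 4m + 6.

m = 31

For m = 21, 22, …, 30 the values 90, 94, 98, 102, 106, 110, 114, 118, 122, 126 are not multiples of 13. m = 31 works, since 4·31 + 6 = 130 = 10·13.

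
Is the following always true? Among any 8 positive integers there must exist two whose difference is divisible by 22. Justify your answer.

Try 8 consecutive integers, 1, 2, …, 8. Their remainders mod 22 are 1, 2, 3, 4, 5, 6, 7, 8 — pairwise different, as any 8 ≤ 22 consecutive integers have distinct residues.
Any two of them differ by at most 7 < 22 and by at least 1, so no difference is a multiple of 22.

No, the set {1, 2, 3, 4, 5, 6, 7, 8} is a counterexample.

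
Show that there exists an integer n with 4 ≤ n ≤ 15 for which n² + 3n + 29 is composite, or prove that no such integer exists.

At n = 13: 13² + 3·13 + 29 = 237 = 3·79, which is composite.

n = 13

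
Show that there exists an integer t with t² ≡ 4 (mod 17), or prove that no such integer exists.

t = 2

Take t = 2. Then 2² = 4, and since 0 ≤ 4 < 17 this is already reduced: 2² ≡ 4 (mod 17).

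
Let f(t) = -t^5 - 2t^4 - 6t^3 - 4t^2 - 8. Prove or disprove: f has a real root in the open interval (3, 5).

f(3) = -611 and f(5) = -5233, both negative, so a sign-change argument is unavailable; we show f keeps this sign on the whole interval.
Substitute t = 3 + u, where 0 < u < 2 on the interval. Expanding, f(3 + u) = -u^5 - 17u^4 - 120u^3 - 436u^2 - 807u - 611.
All 6 nonzero coefficients of this polynomial in u are negative; hence for u > 0 the value is a sum of negative terms (the constant -611 among them).
So f is strictly negative on (3, 5); no root exists in the interval.

f has no root in that interval.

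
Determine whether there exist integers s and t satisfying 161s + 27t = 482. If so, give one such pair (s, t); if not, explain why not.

s = 4, t = -6

Since gcd(161, 27) = 1, every integer is an integer combination of 161 and 27.
Euclidean algorithm: 161 = 5·27 + 26, 27 = 1·26 + 1, 26 = 26·1 + 0.
Working back up the chain: 1 = 27 − 1·26 = 27 − (161 − 5·27) = −161 + 6·27. So 161·(-1) + 27·6 = 1.
Times 482: 161·(-482) + 27·2892 = 482, so (-482, 2892) solves it.
The general solution is s = -482 + 27k, t = 2892 − 161k; taking k = 18 gives the smaller pair s = 4, t = -6.
Check: 161·4 + 27·(-6) = 644 − 162 = 482. ✓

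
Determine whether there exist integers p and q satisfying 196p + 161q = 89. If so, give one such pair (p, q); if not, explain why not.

Any value of 196p + 161q is a multiple of gcd(196, 161) = 7.
But 89 = 7·12 + 5, so 7 ∤ 89.
Hence no integers p, q satisfy the equation.

No such integers exist.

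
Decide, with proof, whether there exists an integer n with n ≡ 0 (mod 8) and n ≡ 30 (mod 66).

n = 96

Here gcd(8, 66) = 2, and both 0 and 30 leave remainder 0 mod 2, so the system is consistent.
Put n = 0 + 8t, so we need 8t ≡ 30 (mod 66), equivalently (divide by 2) 4t ≡ 15 (mod 33).
To invert 4 modulo 33: 33 = 8·4 + 1, 4 = 4·1 + 0, and unwinding, 1 = 33 − 8·4. Thus 4⁻¹ ≡ -8 ≡ 25 (mod 33).
Multiplying by 25: t ≡ 25·15 = 375 ≡ 12 (mod 33).
Then n = 0 + 8·12 = 96.
Indeed 96 ≡ 0 (mod 8) and 96 ≡ 30 (mod 66).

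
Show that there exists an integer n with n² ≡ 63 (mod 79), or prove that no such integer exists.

79 is prime, so by Euler's criterion 63 is a square mod 79 iff 63^((79−1)/2) = 63^39 ≡ 1 (mod 79).
Repeated squaring mod 79: 63^2 = 3969 ≡ 19; 63^4 ≡ 19² = 361 ≡ 45; 63^8 ≡ 45² = 2025 ≡ 50; 63^16 ≡ 50² = 2500 ≡ 51; 63^32 ≡ 51² = 2601 ≡ 73.
Since 39 = 32 + 4 + 2 + 1, 63^39 ≡ 73 · 45 · 19 · 63; multiplying out mod 79: 73·45 = 3285 ≡ 46, then 46·19 = 874 ≡ 5, then 5·63 = 315 ≡ 78. Thus 63^39 ≡ 78 ≡ −1 (mod 79).
The value −1 means 63 is a non-residue modulo 79, so n² ≡ 63 (mod 79) is impossible.

No, no such integer exists.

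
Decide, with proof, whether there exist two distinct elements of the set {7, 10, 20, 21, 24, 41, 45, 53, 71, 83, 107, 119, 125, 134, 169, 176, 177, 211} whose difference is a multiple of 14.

7 and 21 are such a pair.

Both 7 and 21 leave remainder 7 on division by 14; their difference 14 = 1·14 is a multiple of 14.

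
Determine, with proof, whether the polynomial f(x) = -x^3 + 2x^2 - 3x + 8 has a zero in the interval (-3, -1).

f(-3) = 62 and f(-1) = 14, both positive.
The derivative f'(x) = -3x^2 + 4x - 3 is a quadratic with discriminant 4² − 4·(-3)·(-3) = -20 < 0; it never vanishes, so it is always negative (sign of the leading coefficient).
So f is strictly decreasing; between -3 and -1 its values lie between f(-3) = 62 and f(-1) = 14, all positive. Therefore f has no root in (-3, -1).

No.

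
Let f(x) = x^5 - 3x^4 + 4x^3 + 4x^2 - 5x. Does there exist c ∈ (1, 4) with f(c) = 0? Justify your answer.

No.

f(1) = 1 and f(4) = 556, both positive, so a sign-change argument is unavailable; we show f keeps this sign on the whole interval.
Substitute x = 1 + u, where 0 < u < 3 on the interval. Expanding, f(1 + u) = u^5 + 2u^4 + 2u^3 + 8u^2 + 8u + 1.
All 6 nonzero coefficients of this polynomial in u are positive; hence for u > 0 the value is a sum of positive terms (the constant 1 among them).
Therefore f(x) > 0 throughout (1, 4), and f has no zero there.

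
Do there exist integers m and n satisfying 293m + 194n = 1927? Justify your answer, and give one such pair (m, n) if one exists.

Since gcd(293, 194) = 1, every integer is an integer combination of 293 and 194.
Euclidean algorithm: 293 = 1·194 + 99, 194 = 1·99 + 95, 99 = 1·95 + 4, 95 = 23·4 + 3, 4 = 1·3 + 1, 3 = 3·1 + 0.
Unwinding: 1 = 4 − 1·3 = 4 − (95 − 23·4) = −95 + 24·4 = −95 + 24·(99 − 1·95) = 24·99 − 25·95 = 24·99 − 25·(194 − 1·99) = −25·194 + 49·99 = −25·194 + 49·(293 − 1·194) = 49·293 − 74·194, i.e. 293·49 + 194·(-74) = 1.
Multiplying through by 1927: m = 49·1927 = 94423, n = (-74)·1927 = -142598 is a solution.
The general solution is m = 94423 + 194k, n = -142598 − 293k; taking k = -486 gives the smaller pair m = 139, n = -200.
Indeed 293·139 + 194·(-200) = 40727 − 38800 = 1927.

m = 139, n = -200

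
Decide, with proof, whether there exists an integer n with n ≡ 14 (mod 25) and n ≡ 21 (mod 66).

The moduli 25 and 66 are coprime, so by the Chinese Remainder Theorem a unique solution modulo 1650 exists.
Any solution of the first congruence is n = 14 + 25t; substituting into the second, 25t ≡ 21 − 14 ≡ 7 (mod 66).
Since 25·37 = 925 = 14·66 + 1, the inverse of 25 mod 66 is 37.
Multiplying by 37: t ≡ 37·7 = 259 ≡ 61 (mod 66).
Taking t = 61 gives n = 14 + 25·61 = 1539.
Indeed 1539 ≡ 14 (mod 25) and 1539 ≡ 21 (mod 66).

n = 1539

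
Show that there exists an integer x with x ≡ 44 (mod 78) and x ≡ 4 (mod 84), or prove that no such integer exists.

No such integer exists.

gcd(78, 84) = 6. If x ≡ 44 (mod 78) and x ≡ 4 (mod 84), then x ≡ 44 (mod 6) and x ≡ 4 (mod 6).
These are incompatible: 44 − 4 = 40 is not divisible by 6.
So no integer satisfies both congruences.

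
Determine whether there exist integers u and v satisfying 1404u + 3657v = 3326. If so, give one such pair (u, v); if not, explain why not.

No such integers exist.

Any value of 1404u + 3657v is a multiple of gcd(1404, 3657) = 3.
But 3326 = 3·1108 + 2, so 3 ∤ 3326.
Hence no integers u, v satisfy the equation.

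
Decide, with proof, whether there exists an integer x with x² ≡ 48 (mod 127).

No, no such integer exists.

127 is prime, so by Euler's criterion 48 is a square mod 127 iff 48^((127−1)/2) = 48^63 ≡ 1 (mod 127).
Squaring successively (mod 127): 48^2 = 2304 ≡ 18; 48^4 ≡ 18² = 324 ≡ 70; 48^8 ≡ 70² = 4900 ≡ 74; 48^16 ≡ 74² = 5476 ≡ 15; 48^32 ≡ 15² = 225 ≡ 98.
Since 63 = 32 + 16 + 8 + 4 + 2 + 1, 48^63 ≡ 98 · 15 · 74 · 70 · 18 · 48; multiplying out mod 127: 98·15 = 1470 ≡ 73, then 73·74 = 5402 ≡ 68, then 68·70 = 4760 ≡ 61, then 61·18 = 1098 ≡ 82, then 82·48 = 3936 ≡ 126. Thus 48^63 ≡ 126 ≡ −1 (mod 127).
By Euler's criterion 48 is a quadratic non-residue mod 127: no x satisfies x² ≡ 48 (mod 127).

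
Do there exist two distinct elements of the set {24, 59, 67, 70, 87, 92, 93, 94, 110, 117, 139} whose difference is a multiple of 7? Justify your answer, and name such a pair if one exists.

Both 24 and 59 leave remainder 3 on division by 7; their difference 35 = 5·7 is a multiple of 7.

24 and 59 are such a pair.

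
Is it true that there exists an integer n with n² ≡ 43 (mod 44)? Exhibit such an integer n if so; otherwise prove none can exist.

No, no such integer exists.

Reduce modulo 4, which divides 44: we would need n² ≡ 3 (mod 4).
Computing n² mod 4 for n = 0, 1, …, 2 (enough, by the symmetry n ↦ 4 − n) gives 0, 1, 0.
The set of squares mod 4 is therefore {0, 1}, which does not contain 3.
Hence no integer n has n² ≡ 43 (mod 44).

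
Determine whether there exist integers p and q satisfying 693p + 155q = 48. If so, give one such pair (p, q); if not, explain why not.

p = 41, q = -183

Since gcd(693, 155) = 1, every integer is an integer combination of 693 and 155.
Euclidean algorithm: 693 = 4·155 + 73, 155 = 2·73 + 9, 73 = 8·9 + 1, 9 = 9·1 + 0.
Unwinding: 1 = 73 − 8·9 = 73 − 8·(155 − 2·73) = −8·155 + 17·73 = −8·155 + 17·(693 − 4·155) = 17·693 − 76·155, i.e. 693·17 + 155·(-76) = 1.
Times 48: 693·816 + 155·(-3648) = 48, so (816, -3648) solves it.
Subtracting 5·155 from p and adding 5·693 to q gives the tidier solution (41, -183).
Check: 693·41 + 155·(-183) = 28413 − 28365 = 48. ✓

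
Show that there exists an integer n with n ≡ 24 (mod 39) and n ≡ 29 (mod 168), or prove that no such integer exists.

Reduce both congruences modulo 3, which divides 39 and 168: they say n ≡ 24 (mod 3) and n ≡ 29 (mod 3).
However 24 ≡ 0 and 29 ≡ 2 (mod 3), and 0 ≠ 2.
Therefore no such n exists.

No such integer exists.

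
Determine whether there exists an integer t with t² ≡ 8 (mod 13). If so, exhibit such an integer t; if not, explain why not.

Squares mod 13 repeat after t = 6 (as (−t)² = t²); for t = 0..6 they are 0, 1, 4, 9, 3, 12, 10.
So the quadratic residues mod 13 are {0, 1, 3, 4, 9, 10, 12}, and 8 is not among them.
Therefore t² ≡ 8 (mod 13) has no solution.

No, no such integer exists.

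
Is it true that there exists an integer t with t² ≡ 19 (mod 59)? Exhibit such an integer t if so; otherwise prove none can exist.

Take t = 14. Then 14² = 196 = 3·59 + 19, so 14² ≡ 19 (mod 59).

t = 14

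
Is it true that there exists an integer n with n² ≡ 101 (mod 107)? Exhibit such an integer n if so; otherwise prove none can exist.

Take n = 23. Then 23² = 529 = 4·107 + 101, so 23² ≡ 101 (mod 107).

n = 23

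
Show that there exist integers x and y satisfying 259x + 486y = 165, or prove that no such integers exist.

x = 147, y = -78

259 and 486 are coprime, so 259x + 486y ranges over all of ℤ.
Dividing repeatedly: 486 = 1·259 + 227, 259 = 1·227 + 32, 227 = 7·32 + 3, 32 = 10·3 + 2, 3 = 1·2 + 1, 2 = 2·1 + 0.
Back-substituting, 1 = 3 − 1·2 = 3 − (32 − 10·3) = −32 + 11·3 = −32 + 11·(227 − 7·32) = 11·227 − 78·32 = 11·227 − 78·(259 − 1·227) = −78·259 + 89·227 = −78·259 + 89·(486 − 1·259) = 89·486 − 167·259; that is, 259·(-167) + 486·89 = 1.
Scaling by 165 gives the particular solution (x, y) = (-27555, 14685).
Adding 57·486 to x and subtracting 57·259 from y gives the tidier solution (147, -78).
Indeed 259·147 + 486·(-78) = 38073 − 37908 = 165.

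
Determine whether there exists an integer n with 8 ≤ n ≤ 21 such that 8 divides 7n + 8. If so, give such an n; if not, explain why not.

n = 8

n = 8 works, since 7·8 + 8 = 64 = 8·8.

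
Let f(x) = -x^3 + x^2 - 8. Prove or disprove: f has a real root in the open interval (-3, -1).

f(-3) = 28 and f(-1) = -6, which have opposite signs.
Since f is a polynomial it is continuous on [-3, -1].
By the Intermediate Value Theorem, f takes the value 0 somewhere in the open interval.

Such a root exists.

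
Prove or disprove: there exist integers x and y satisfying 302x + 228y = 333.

There are no such integers.

Any value of 302x + 228y is a multiple of gcd(302, 228) = 2.
But 333 = 2·166 + 1, so 2 ∤ 333.
Hence no integers x, y satisfy the equation.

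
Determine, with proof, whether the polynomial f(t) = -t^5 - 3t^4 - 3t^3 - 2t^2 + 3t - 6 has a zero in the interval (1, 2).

No.

The endpoint values f(1) = -12 and f(2) = -112 are both negative. Claim: f(t) < 0 for every t in (1, 2).
Substitute t = 1 + u, where 0 < u < 1 on the interval. Expanding, f(1 + u) = -u^5 - 8u^4 - 25u^3 - 39u^2 - 27u - 12.
All 6 nonzero coefficients of this polynomial in u are negative; hence for u > 0 the value is a sum of negative terms (the constant -12 among them).
Therefore f(t) < 0 throughout (1, 2), and f has no zero there.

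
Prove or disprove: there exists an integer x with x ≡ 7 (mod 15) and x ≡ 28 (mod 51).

gcd(15, 51) = 3. A simultaneous solution exists iff 7 ≡ 28 (mod 3); here 7 mod 3 = 1 = 28 mod 3, so it does.
Write x = 7 + 15t. Then 15t ≡ 28 − 7 ≡ 21 (mod 51); dividing through by 3 gives 5t ≡ 7 (mod 17).
To invert 5 modulo 17: 17 = 3·5 + 2, 5 = 2·2 + 1, 2 = 2·1 + 0, and unwinding, 1 = 5 − 2·2 = 5 − 2·(17 − 3·5) = −2·17 + 7·5. Thus 5⁻¹ ≡ 7 (mod 17).
Therefore t ≡ 7·7 = 49 ≡ 15 (mod 17).
Then x = 7 + 15·15 = 232.
Indeed 232 ≡ 7 (mod 15) and 232 ≡ 28 (mod 51).

x = 232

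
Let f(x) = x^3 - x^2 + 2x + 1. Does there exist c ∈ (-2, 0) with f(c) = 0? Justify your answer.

f(-2) = -15 and f(0) = 1, which have opposite signs.
As a polynomial, f is continuous on every closed interval.
By the Intermediate Value Theorem, f takes the value 0 somewhere in the open interval.

Yes, such a c exists.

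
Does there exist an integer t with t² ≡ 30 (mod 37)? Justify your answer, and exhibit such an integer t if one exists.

Take t = 17. Then 17² = 289 = 7·37 + 30, so 17² ≡ 30 (mod 37).

t = 17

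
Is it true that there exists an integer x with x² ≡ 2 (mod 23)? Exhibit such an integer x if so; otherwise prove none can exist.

x = 5

x = 5 works: 5² = 25, and 25 − 2 = 23 = 1·23.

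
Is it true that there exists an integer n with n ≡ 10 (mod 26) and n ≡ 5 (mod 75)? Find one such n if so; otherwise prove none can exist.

n = 530

Since 26 and 75 share no common factor, CRT says the pair of congruences has a solution (unique mod 1950).
Any solution of the first congruence is n = 10 + 26t; substituting into the second, 26t ≡ 5 − 10 ≡ 70 (mod 75).
Since 26·26 = 676 = 9·75 + 1, the inverse of 26 mod 75 is 26.
Multiplying by 26: t ≡ 26·70 = 1820 ≡ 20 (mod 75).
With t = 20: n = 10 + 26·20 = 530.
Indeed 530 ≡ 10 (mod 26) and 530 ≡ 5 (mod 75).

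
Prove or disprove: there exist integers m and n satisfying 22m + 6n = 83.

Both 22 and 6 are divisible by gcd(22, 6) = 2, hence so is any combination 22m + 6n.
However 83 leaves remainder 1 on division by 2.
Hence no integers m, n satisfy the equation.

No such integers exist.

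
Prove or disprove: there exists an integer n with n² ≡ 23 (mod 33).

Work modulo the divisor 3 of 33. If n² ≡ 23 (mod 33) then n² ≡ 2 (mod 3).
Squares mod 3 repeat after n = 1 (as (−n)² = n²); for n = 0..1 they are 0, 1.
So the quadratic residues mod 3 are {0, 1}, and 2 is not among them.
Therefore n² ≡ 23 (mod 33) has no solution.

No, no such integer exists.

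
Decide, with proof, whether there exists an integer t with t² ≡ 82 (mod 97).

There is no such integer.

97 is prime, so by Euler's criterion 82 is a square mod 97 iff 82^((97−1)/2) = 82^48 ≡ 1 (mod 97).
Repeated squaring mod 97: 82^2 = 6724 ≡ 31; 82^4 ≡ 31² = 961 ≡ 88; 82^8 ≡ 88² = 7744 ≡ 81; 82^16 ≡ 81² = 6561 ≡ 62; 82^32 ≡ 62² = 3844 ≡ 61.
Since 48 = 32 + 16, 82^48 ≡ 61 · 62; multiplying out mod 97: 61·62 = 3782 ≡ 96. Thus 82^48 ≡ 96 ≡ −1 (mod 97).
By Euler's criterion 82 is a quadratic non-residue mod 97: no t satisfies t² ≡ 82 (mod 97).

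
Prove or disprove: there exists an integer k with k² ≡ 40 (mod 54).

Take k = 16. Then 16² = 256 = 4·54 + 40, so 16² ≡ 40 (mod 54).

k = 16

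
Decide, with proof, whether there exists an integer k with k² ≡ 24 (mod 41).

Apply Euler's criterion with the prime 41: 24 is a quadratic residue iff 24^20 ≡ 1 (mod 41), and a non-residue iff it is ≡ −1.
Repeated squaring mod 41: 24^2 = 576 ≡ 2; 24^4 ≡ 2² = 4 ≡ 4; 24^8 ≡ 4² = 16 ≡ 16; 24^16 ≡ 16² = 256 ≡ 10.
Since 20 = 16 + 4, 24^20 ≡ 10 · 4; multiplying out mod 41: 10·4 = 40 ≡ 40. Thus 24^20 ≡ 40 ≡ −1 (mod 41).
The value −1 means 24 is a non-residue modulo 41, so k² ≡ 24 (mod 41) is impossible.

No such integer exists.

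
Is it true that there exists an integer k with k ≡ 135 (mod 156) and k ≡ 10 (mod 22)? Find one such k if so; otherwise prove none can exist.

No, no such integer exists.

Reduce both congruences modulo 2, which divides 156 and 22: they say k ≡ 135 (mod 2) and k ≡ 10 (mod 2).
However 135 ≡ 1 and 10 ≡ 0 (mod 2), and 1 ≠ 0.
Hence the system has no solution.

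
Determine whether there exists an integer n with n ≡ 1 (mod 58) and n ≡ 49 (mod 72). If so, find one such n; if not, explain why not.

n = 697

The moduli are not coprime: gcd(58, 72) = 2. Compatibility requires 2 ∣ (49 − 1) = 48, which holds, so solutions exist.
Put n = 1 + 58t, so we need 58t ≡ 48 (mod 72), equivalently (divide by 2) 29t ≡ 24 (mod 36).
Note 29·5 = 145 ≡ 1 (mod 36) (as 145 − 1 = 4·36), so 29⁻¹ ≡ 5.
Multiplying by 5: t ≡ 5·24 = 120 ≡ 12 (mod 36).
Then n = 1 + 58·12 = 697.
Check: 697 mod 58 = 1, 697 mod 72 = 49. ✓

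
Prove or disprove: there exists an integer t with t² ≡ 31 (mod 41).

t = 21

t = 21 works: 21² = 441, and 441 − 31 = 410 = 10·41.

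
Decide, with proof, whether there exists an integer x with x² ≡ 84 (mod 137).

No, no such integer exists.

137 is prime, so by Euler's criterion 84 is a square mod 137 iff 84^((137−1)/2) = 84^68 ≡ 1 (mod 137).
Squaring successively (mod 137): 84^2 = 7056 ≡ 69; 84^4 ≡ 69² = 4761 ≡ 103; 84^8 ≡ 103² = 10609 ≡ 60; 84^16 ≡ 60² = 3600 ≡ 38; 84^32 ≡ 38² = 1444 ≡ 74; 84^64 ≡ 74² = 5476 ≡ 133.
Since 68 = 64 + 4, 84^68 ≡ 133 · 103; multiplying out mod 137: 133·103 = 13699 ≡ 136. Thus 84^68 ≡ 136 ≡ −1 (mod 137).
The value −1 means 84 is a non-residue modulo 137, so x² ≡ 84 (mod 137) is impossible.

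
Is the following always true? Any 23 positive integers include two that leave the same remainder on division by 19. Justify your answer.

Yes.

Each integer lies in one of the 19 residue classes modulo 19.
Placing 23 integers into 19 classes, some class receives at least two — say a and b.
So a and b have equal remainders mod 19, which is exactly what was to be shown.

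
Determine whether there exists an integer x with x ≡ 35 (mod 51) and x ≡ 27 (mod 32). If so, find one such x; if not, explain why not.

x = 443

gcd(51, 32) = 1, so the Chinese Remainder Theorem guarantees exactly one residue class mod 1632 satisfying both.
Any solution of the first congruence is x = 35 + 51t; substituting into the second, 51t ≡ 27 − 35 ≡ 24 (mod 32).
51 ≡ 19 (mod 32), so this reads 19t ≡ 24 (mod 32). To invert 19 modulo 32: 32 = 1·19 + 13, 19 = 1·13 + 6, 13 = 2·6 + 1, 6 = 6·1 + 0, and unwinding, 1 = 13 − 2·6 = 13 − 2·(19 − 1·13) = −2·19 + 3·13 = −2·19 + 3·(32 − 1·19) = 3·32 − 5·19. Thus 19⁻¹ ≡ -5 ≡ 27 (mod 32).
Multiplying by 27: t ≡ 27·24 = 648 ≡ 8 (mod 32).
Taking t = 8 gives x = 35 + 51·8 = 443.
Check: 443 mod 51 = 35, 443 mod 32 = 27. ✓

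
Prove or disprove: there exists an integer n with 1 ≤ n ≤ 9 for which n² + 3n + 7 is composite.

At n = 4: 4² + 3·4 + 7 = 35 = 5·7, which is composite.

n = 4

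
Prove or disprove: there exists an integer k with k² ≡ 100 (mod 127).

Take k = 10. Then 10² = 100, and since 0 ≤ 100 < 127 this is already reduced: 10² ≡ 100 (mod 127).

k = 10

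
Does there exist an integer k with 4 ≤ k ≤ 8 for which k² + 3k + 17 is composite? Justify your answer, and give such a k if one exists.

k = 7

At k = 7: 7² + 3·7 + 17 = 87 = 3·29, which is composite.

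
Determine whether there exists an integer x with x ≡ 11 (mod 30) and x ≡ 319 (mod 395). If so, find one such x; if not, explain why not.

Both moduli are multiples of 5 = gcd(30, 395), so any solution would satisfy x ≡ 11 and x ≡ 319 modulo 5 simultaneously.
These are incompatible: 11 − 319 = -308 is not divisible by 5.
Hence the system has no solution.

There is no such integer.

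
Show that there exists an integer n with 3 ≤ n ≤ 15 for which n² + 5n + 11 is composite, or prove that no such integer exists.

At n = 8: 8² + 5·8 + 11 = 115 = 5·23, which is composite.

n = 8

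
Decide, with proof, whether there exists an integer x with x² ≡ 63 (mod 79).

No such integer exists.

79 is prime, so by Euler's criterion 63 is a square mod 79 iff 63^((79−1)/2) = 63^39 ≡ 1 (mod 79).
Squaring successively (mod 79): 63^2 = 3969 ≡ 19; 63^4 ≡ 19² = 361 ≡ 45; 63^8 ≡ 45² = 2025 ≡ 50; 63^16 ≡ 50² = 2500 ≡ 51; 63^32 ≡ 51² = 2601 ≡ 73.
Since 39 = 32 + 4 + 2 + 1, 63^39 ≡ 73 · 45 · 19 · 63; multiplying out mod 79: 73·45 = 3285 ≡ 46, then 46·19 = 874 ≡ 5, then 5·63 = 315 ≡ 78. Thus 63^39 ≡ 78 ≡ −1 (mod 79).
By Euler's criterion 63 is a quadratic non-residue mod 79: no x satisfies x² ≡ 63 (mod 79).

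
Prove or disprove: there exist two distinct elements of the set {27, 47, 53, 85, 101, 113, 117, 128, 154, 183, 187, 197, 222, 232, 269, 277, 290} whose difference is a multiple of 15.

Yes: 27 and 117.

Reduce each element mod 15: 27↦12, 47↦2, 53↦8, 85↦10, 101↦11, 113↦8, 117↦12, 128↦8, 154↦4, 183↦3, 187↦7, 197↦2, 222↦12, 232↦7, 269↦14, 277↦7, 290↦5. The residue 12 repeats (at 27 and 117), and 117 − 27 = 90 = 6·15.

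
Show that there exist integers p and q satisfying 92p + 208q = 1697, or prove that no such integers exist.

No, no such integers exist.

Any value of 92p + 208q is a multiple of gcd(92, 208) = 4.
But 1697 is not a multiple of 4 (it leaves remainder 1).
Therefore 92p + 208q = 1697 has no solution in integers.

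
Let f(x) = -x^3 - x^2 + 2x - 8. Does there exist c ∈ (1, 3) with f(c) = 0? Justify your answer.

No such root exists.

The endpoint values f(1) = -8 and f(3) = -38 are both negative. Claim: f(x) < 0 for every x in (1, 3).
Substitute x = 1 + u, where 0 < u < 2 on the interval. Expanding, f(1 + u) = -u^3 - 4u^2 - 3u - 8.
All 4 nonzero coefficients of this polynomial in u are negative; hence for u > 0 the value is a sum of negative terms (the constant -8 among them).
Therefore f(x) < 0 throughout (1, 3), and f has no zero there.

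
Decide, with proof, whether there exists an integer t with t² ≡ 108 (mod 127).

127 is prime, so by Euler's criterion 108 is a square mod 127 iff 108^((127−1)/2) = 108^63 ≡ 1 (mod 127).
Squaring successively (mod 127): 108^2 = 11664 ≡ 107; 108^4 ≡ 107² = 11449 ≡ 19; 108^8 ≡ 19² = 361 ≡ 107; 108^16 ≡ 107² = 11449 ≡ 19; 108^32 ≡ 19² = 361 ≡ 107.
Since 63 = 32 + 16 + 8 + 4 + 2 + 1, 108^63 ≡ 107 · 19 · 107 · 19 · 107 · 108; multiplying out mod 127: 107·19 = 2033 ≡ 1, then 1·107 = 107 ≡ 107, then 107·19 = 2033 ≡ 1, then 1·107 = 107 ≡ 107, then 107·108 = 11556 ≡ 126. Thus 108^63 ≡ 126 ≡ −1 (mod 127).
By Euler's criterion 108 is a quadratic non-residue mod 127: no t satisfies t² ≡ 108 (mod 127).

There is no such integer.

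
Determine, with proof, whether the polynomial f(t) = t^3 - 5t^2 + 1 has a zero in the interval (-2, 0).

Yes, f has a root in the interval.

f(-2) = -27 and f(0) = 1, which have opposite signs.
f is continuous everywhere (it is a polynomial), in particular on [-2, 0].
By the Intermediate Value Theorem, f takes the value 0 somewhere in the open interval.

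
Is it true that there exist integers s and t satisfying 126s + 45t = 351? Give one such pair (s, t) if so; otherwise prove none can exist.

Since gcd(126, 45) = 9 and 351 = 9·39, Bézout's identity guarantees a solution.
Dividing through by 9 reduces the equation to 14s + 5t = 39.
Dividing repeatedly: 14 = 2·5 + 4, 5 = 1·4 + 1, 4 = 4·1 + 0.
Unwinding: 1 = 5 − 1·4 = 5 − (14 − 2·5) = −14 + 3·5, i.e. 14·(-1) + 5·3 = 1.
Multiplying through by 39: s = (-1)·39 = -39, t = 3·39 = 117 is a solution.
The general solution is s = -39 + 5k, t = 117 − 14k; taking k = 8 gives the smaller pair s = 1, t = 5.
Check: 126·1 + 45·5 = 126 + 225 = 351. ✓

s = 1, t = 5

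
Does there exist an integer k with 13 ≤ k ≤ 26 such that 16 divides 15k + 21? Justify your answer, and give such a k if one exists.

For k = 13, 14, …, 20 the values 216, 231, 246, 261, 276, 291, 306, 321 are not multiples of 16. k = 21 works, since 15·21 + 21 = 336 = 21·16.

k = 21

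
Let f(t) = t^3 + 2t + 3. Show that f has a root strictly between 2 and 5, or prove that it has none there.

No.

f(2) = 15 and f(5) = 138, both positive.
f'(t) = 3t^2 + 2 has discriminant 0² − 4·3·2 = -24 < 0, so f' has no real roots and is positive for every real t.
Hence f is strictly increasing on ℝ, and in particular on [2, 5]. A strictly monotone function with same-sign endpoint values stays positive on the whole interval, so f has no zero in (2, 5).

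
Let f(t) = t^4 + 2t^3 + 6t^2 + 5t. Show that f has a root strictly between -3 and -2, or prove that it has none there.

The endpoint values f(-3) = 66 and f(-2) = 14 are both positive. Claim: f(t) > 0 for every t in (-3, -2).
Substitute t = -2 − u, where 0 < u < 1 on the interval. Expanding, f(-2 − u) = u^4 + 6u^3 + 18u^2 + 27u + 14.
All 5 nonzero coefficients of this polynomial in u are positive; hence for u > 0 the value is a sum of positive terms (the constant 14 among them).
So f is strictly positive on (-3, -2); no root exists in the interval.

f has no root in that interval.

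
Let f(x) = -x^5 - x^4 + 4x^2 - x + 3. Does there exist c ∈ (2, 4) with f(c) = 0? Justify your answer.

No such root exists.

The endpoint values f(2) = -31 and f(4) = -1217 are both negative. Claim: f(x) < 0 for every x in (2, 4).
Shift to the endpoint 2: with x = 2 + u (0 < u < 2), one computes f(2 + u) = -u^5 - 11u^4 - 48u^3 - 100u^2 - 97u - 31.
All 6 nonzero coefficients of this polynomial in u are negative; hence for u > 0 the value is a sum of negative terms (the constant -31 among them).
So f is strictly negative on (2, 4); no root exists in the interval.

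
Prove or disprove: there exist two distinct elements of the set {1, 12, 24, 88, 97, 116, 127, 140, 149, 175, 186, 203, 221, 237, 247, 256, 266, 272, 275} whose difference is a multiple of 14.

The pair (1, 127) works.

1 mod 14 = 1 and 127 mod 14 = 1, so 127 − 1 = 126 = 9·14.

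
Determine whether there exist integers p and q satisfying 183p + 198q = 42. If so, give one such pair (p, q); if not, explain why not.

gcd(183, 198) = 3, and 3 divides 42, so integer solutions exist.
Dividing through by 3 reduces the equation to 61p + 66q = 14.
Run the Euclidean algorithm on 66 and 61: 66 = 1·61 + 5, 61 = 12·5 + 1, 5 = 5·1 + 0.
Unwinding: 1 = 61 − 12·5 = 61 − 12·(66 − 1·61) = −12·66 + 13·61, i.e. 61·13 + 66·(-12) = 1.
Scaling by 14 gives the particular solution (p, q) = (182, -168).
The general solution is p = 182 + 66k, q = -168 − 61k; taking k = -2 gives the smaller pair p = 50, q = -46.
Indeed 183·50 + 198·(-46) = 9150 − 9108 = 42.

p = 50, q = -46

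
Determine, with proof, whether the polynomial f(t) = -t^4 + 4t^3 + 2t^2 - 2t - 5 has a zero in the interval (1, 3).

Yes, f has a root in the interval.

f(1) = -2 and f(3) = 34, which have opposite signs.
Since f is a polynomial it is continuous on [1, 3].
By the Intermediate Value Theorem, f takes the value 0 somewhere in the open interval.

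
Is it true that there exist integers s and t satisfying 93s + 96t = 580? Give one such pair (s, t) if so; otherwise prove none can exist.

gcd(93, 96) = 3, so every integer of the form 93s + 96t is a multiple of 3.
But 580 is not a multiple of 3 (it leaves remainder 1).
Therefore 93s + 96t = 580 has no solution in integers.

No, no such integers exist.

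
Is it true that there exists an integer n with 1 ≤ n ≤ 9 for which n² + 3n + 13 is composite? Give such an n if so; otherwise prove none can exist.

n = 9

At n = 9: 9² + 3·9 + 13 = 121 = 11·11, which is composite.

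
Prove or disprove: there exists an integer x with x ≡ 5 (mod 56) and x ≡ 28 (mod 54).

There is no such integer.

Both moduli are multiples of 2 = gcd(56, 54), so any solution would satisfy x ≡ 5 and x ≡ 28 modulo 2 simultaneously.
These are incompatible: 5 − 28 = -23 is not divisible by 2.
Therefore no such x exists.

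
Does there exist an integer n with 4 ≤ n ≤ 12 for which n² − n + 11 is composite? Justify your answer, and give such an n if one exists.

At n = 12: 12² − 12 + 11 = 143 = 11·13, which is composite.

n = 12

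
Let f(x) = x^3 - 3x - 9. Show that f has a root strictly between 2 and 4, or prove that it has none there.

Yes, f has a root in the interval.

f(2) = -7 and f(4) = 43, which have opposite signs.
As a polynomial, f is continuous on every closed interval.
By the Intermediate Value Theorem, f takes the value 0 somewhere in the open interval.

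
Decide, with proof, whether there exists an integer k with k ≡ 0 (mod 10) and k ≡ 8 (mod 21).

The moduli 10 and 21 are coprime, so by the Chinese Remainder Theorem a unique solution modulo 210 exists.
Any solution of the first congruence is k = 0 + 10t; substituting into the second, 10t ≡ 8 − 0 ≡ 8 (mod 21).
Invert 10 mod 21 by the Euclidean algorithm: 21 = 2·10 + 1, 10 = 10·1 + 0; back-substituting, 1 = 21 − 2·10. Hence 10·(-2) ≡ 1, so 10⁻¹ ≡ -2 ≡ 19 (mod 21).
Multiplying by 19: t ≡ 19·8 = 152 ≡ 5 (mod 21).
Taking t = 5 gives k = 0 + 10·5 = 50.
Check: 50 mod 10 = 0, 50 mod 21 = 8. ✓

k = 50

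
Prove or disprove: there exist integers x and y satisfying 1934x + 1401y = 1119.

1934 and 1401 are coprime, so 1934x + 1401y ranges over all of ℤ.
Euclidean algorithm: 1934 = 1·1401 + 533, 1401 = 2·533 + 335, 533 = 1·335 + 198, 335 = 1·198 + 137, 198 = 1·137 + 61, 137 = 2·61 + 15, 61 = 4·15 + 1, 15 = 15·1 + 0.
Back-substituting, 1 = 61 − 4·15 = 61 − 4·(137 − 2·61) = −4·137 + 9·61 = −4·137 + 9·(198 − 1·137) = 9·198 − 13·137 = 9·198 − 13·(335 − 1·198) = −13·335 + 22·198 = −13·335 + 22·(533 − 1·335) = 22·533 − 35·335 = 22·533 − 35·(1401 − 2·533) = −35·1401 + 92·533 = −35·1401 + 92·(1934 − 1·1401) = 92·1934 − 127·1401; that is, 1934·92 + 1401·(-127) = 1.
Multiplying through by 1119: x = 92·1119 = 102948, y = (-127)·1119 = -142113 is a solution.
The general solution is x = 102948 + 1401k, y = -142113 − 1934k; taking k = -73 gives the smaller pair x = 675, y = -931.
Indeed 1934·675 + 1401·(-931) = 1305450 − 1304331 = 1119.

x = 675, y = -931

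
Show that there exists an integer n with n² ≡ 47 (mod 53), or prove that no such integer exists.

n = 10 works: 10² = 100, and 100 − 47 = 53 = 1·53.

n = 10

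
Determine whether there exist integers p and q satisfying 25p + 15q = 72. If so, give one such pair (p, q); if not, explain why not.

Any value of 25p + 15q is a multiple of gcd(25, 15) = 5.
But 72 = 5·14 + 2, so 5 ∤ 72.
So the equation is unsolvable over ℤ.

There are no such integers.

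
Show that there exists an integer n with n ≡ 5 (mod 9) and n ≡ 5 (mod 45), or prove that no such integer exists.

gcd(9, 45) = 9. A simultaneous solution exists iff 5 ≡ 5 (mod 9); here 5 mod 9 = 5 = 5 mod 9, so it does.
The smallest candidate n = 5 works directly: 5 ≡ 5 (mod 45).
Verify: 5 = 0·9 + 5 and 5 = 0·45 + 5. ✓

n = 5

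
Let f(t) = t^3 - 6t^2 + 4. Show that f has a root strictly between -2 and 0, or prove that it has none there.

f(-2) = -28 and f(0) = 4, which have opposite signs.
f is continuous everywhere (it is a polynomial), in particular on [-2, 0].
By the Intermediate Value Theorem, f takes the value 0 somewhere in the open interval.

Yes, f has a root in the interval.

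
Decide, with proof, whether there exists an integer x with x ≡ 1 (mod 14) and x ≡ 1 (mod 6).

The moduli are not coprime: gcd(14, 6) = 2. Compatibility requires 2 ∣ (1 − 1) = 0, which holds, so solutions exist.
In fact x = 1 itself already satisfies 1 mod 6 = 1.
Check: 1 mod 14 = 1, 1 mod 6 = 1. ✓

x = 1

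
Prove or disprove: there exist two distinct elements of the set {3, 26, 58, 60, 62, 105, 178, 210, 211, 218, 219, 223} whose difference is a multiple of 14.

No, no such pair exists.

Residues mod 14: 3↦3, 26↦12, 58↦2, 60↦4, 62↦6, 105↦7, 178↦10, 210↦0, 211↦1, 218↦8, 219↦9, 223↦13.
All 12 residues are distinct, so no two elements differ by a multiple of 14.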